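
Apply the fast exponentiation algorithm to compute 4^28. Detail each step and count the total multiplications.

Computing 4^28 by squaring (build up from 4^1; each line after the first costs one multiplication):

4^1 = 4
4^2 = (4^1)^2 = 4^2 = 16
4^3 = 4 * 4^2 = 4 * 16 = 64
4^6 = (4^3)^2 = 64^2 = 4096
4^7 = 4 * 4^6 = 4 * 4096 = 16384
4^14 = (4^7)^2 = 16384^2 = 268435456
4^28 = (4^14)^2 = 268435456^2 = 72057594037927936

Result: 72057594037927936
Multiplications needed: 6 (6 lines after 4^1)

4^28 = 72057594037927936. Using exponentiation by squaring, this requires 6 multiplications. The key idea: if the exponent is even, square the half-power; if odd, multiply by the base once.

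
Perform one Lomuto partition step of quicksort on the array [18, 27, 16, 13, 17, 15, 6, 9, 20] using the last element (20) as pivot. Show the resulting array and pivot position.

Lomuto partition with pivot = 20:

Initial array: [18, 27, 16, 13, 17, 15, 6, 9, 20]

arr[0]=18 <= 20: swap with position 0, array becomes [18, 27, 16, 13, 17, 15, 6, 9, 20]
arr[1]=27 > 20: no swap
arr[2]=16 <= 20: swap with position 1, array becomes [18, 16, 27, 13, 17, 15, 6, 9, 20]
arr[3]=13 <= 20: swap with position 2, array becomes [18, 16, 13, 27, 17, 15, 6, 9, 20]
arr[4]=17 <= 20: swap with position 3, array becomes [18, 16, 13, 17, 27, 15, 6, 9, 20]
arr[5]=15 <= 20: swap with position 4, array becomes [18, 16, 13, 17, 15, 27, 6, 9, 20]
arr[6]=6 <= 20: swap with position 5, array becomes [18, 16, 13, 17, 15, 6, 27, 9, 20]
arr[7]=9 <= 20: swap with position 6, array becomes [18, 16, 13, 17, 15, 6, 9, 27, 20]

Place pivot at position 7: [18, 16, 13, 17, 15, 6, 9, 20, 27]
Pivot position: 7

After partitioning with pivot 20, the array becomes [18, 16, 13, 17, 15, 6, 9, 20, 27]. The pivot is placed at index 7. All elements to the left of the pivot are <= 20, and all elements to the right are > 20.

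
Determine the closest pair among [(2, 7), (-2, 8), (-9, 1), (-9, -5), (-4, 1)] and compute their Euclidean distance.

Computing all pairwise distances among 5 points:

d((2, 7), (-2, 8)) = 4.1231 <-- minimum
d((2, 7), (-9, 1)) = 12.53
d((2, 7), (-9, -5)) = 16.2788
d((2, 7), (-4, 1)) = 8.4853
d((-2, 8), (-9, 1)) = 9.8995
d((-2, 8), (-9, -5)) = 14.7648
d((-2, 8), (-4, 1)) = 7.2801
d((-9, 1), (-9, -5)) = 6.0
d((-9, 1), (-4, 1)) = 5.0
d((-9, -5), (-4, 1)) = 7.8102

Closest pair: (2, 7) and (-2, 8) with distance 4.1231

The closest pair is (2, 7) and (-2, 8) with Euclidean distance 4.1231. For 5 points, brute-force pairwise comparison is shown above. For large n, the divide-and-conquer algorithm (sort by x, recurse on halves, check the dividing strip) achieves O(n log n).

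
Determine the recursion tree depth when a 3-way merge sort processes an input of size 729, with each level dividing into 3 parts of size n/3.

For divide and conquer with division factor 3:

Problem sizes at each level:
Level 0: 729
Level 1: 243
Level 2: 81
Level 3: 27
Level 4: 9
Level 5: 3
Level 6: 1

The root is level 0 and the size-1 base case is level 6 (the tree spans levels 0 through 6, i.e. 7 levels counting the root), so the depth is the number of divisions: log_3(729) = 6

The recursion tree depth is log_3(729) = 6. At each level, the problem size is divided by 3, so it takes 6 divisions to reduce to a base case of size 1. The algorithm makes 3 recursive calls at each level.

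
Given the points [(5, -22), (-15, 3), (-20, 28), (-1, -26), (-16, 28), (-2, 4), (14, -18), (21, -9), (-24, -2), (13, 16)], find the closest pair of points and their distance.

Computing all pairwise distances among 10 points:

d((5, -22), (-15, 3)) = 32.0156
d((5, -22), (-20, 28)) = 55.9017
d((5, -22), (-1, -26)) = 7.2111
d((5, -22), (-16, 28)) = 54.231
d((5, -22), (-2, 4)) = 26.9258
d((5, -22), (14, -18)) = 9.8489
d((5, -22), (21, -9)) = 20.6155
d((5, -22), (-24, -2)) = 35.2278
d((5, -22), (13, 16)) = 38.833
d((-15, 3), (-20, 28)) = 25.4951
d((-15, 3), (-1, -26)) = 32.2025
d((-15, 3), (-16, 28)) = 25.02
d((-15, 3), (-2, 4)) = 13.0384
d((-15, 3), (14, -18)) = 35.805
d((-15, 3), (21, -9)) = 37.9473
d((-15, 3), (-24, -2)) = 10.2956
d((-15, 3), (13, 16)) = 30.8707
d((-20, 28), (-1, -26)) = 57.2451
d((-20, 28), (-16, 28)) = 4.0 <-- minimum
d((-20, 28), (-2, 4)) = 30.0
d((-20, 28), (14, -18)) = 57.2014
d((-20, 28), (21, -9)) = 55.2268
d((-20, 28), (-24, -2)) = 30.2655
d((-20, 28), (13, 16)) = 35.1141
d((-1, -26), (-16, 28)) = 56.0446
d((-1, -26), (-2, 4)) = 30.0167
d((-1, -26), (14, -18)) = 17.0
d((-1, -26), (21, -9)) = 27.8029
d((-1, -26), (-24, -2)) = 33.2415
d((-1, -26), (13, 16)) = 44.2719
d((-16, 28), (-2, 4)) = 27.7849
d((-16, 28), (14, -18)) = 54.9181
d((-16, 28), (21, -9)) = 52.3259
d((-16, 28), (-24, -2)) = 31.0483
d((-16, 28), (13, 16)) = 31.3847
d((-2, 4), (14, -18)) = 27.2029
d((-2, 4), (21, -9)) = 26.4197
d((-2, 4), (-24, -2)) = 22.8035
d((-2, 4), (13, 16)) = 19.2094
d((14, -18), (21, -9)) = 11.4018
d((14, -18), (-24, -2)) = 41.2311
d((14, -18), (13, 16)) = 34.0147
d((21, -9), (-24, -2)) = 45.5412
d((21, -9), (13, 16)) = 26.2488
d((-24, -2), (13, 16)) = 41.1461

Closest pair: (-20, 28) and (-16, 28) with distance 4.0

The closest pair is (-20, 28) and (-16, 28) with Euclidean distance 4.0. For 10 points, brute-force pairwise comparison is shown above. For large n, the divide-and-conquer algorithm (sort by x, recurse on halves, check the dividing strip) achieves O(n log n).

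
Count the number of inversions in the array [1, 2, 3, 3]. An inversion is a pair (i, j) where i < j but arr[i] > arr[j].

Finding inversions in [1, 2, 3, 3]:


Total inversions: 0

The array has 0 inversions. It is already sorted.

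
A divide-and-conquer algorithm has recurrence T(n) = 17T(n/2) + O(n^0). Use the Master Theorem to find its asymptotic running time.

Master Theorem for T(n) = 17T(n/2) + O(n^0):

a = 17, b = 2, c = 0
log_b(a) = log_2(17) = 4.0875

Case 1: c = 0 < log_2(17) = 4.0875
T(n) = O(n^(log_2 17))

For T(n) = 17T(n/2) + O(n^0): log_2(17) = 4.0875. This is Case 1 of the Master Theorem (c < log_b(a), work dominated by leaves), giving O(n^(log_2 17)).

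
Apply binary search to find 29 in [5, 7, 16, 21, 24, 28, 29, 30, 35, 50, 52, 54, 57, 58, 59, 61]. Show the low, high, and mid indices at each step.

Binary search for 29 in [5, 7, 16, 21, 24, 28, 29, 30, 35, 50, 52, 54, 57, 58, 59, 61]:

lo=0, hi=15, mid=7, arr[mid]=30 -> 30 > 29, search left half
lo=0, hi=6, mid=3, arr[mid]=21 -> 21 < 29, search right half
lo=4, hi=6, mid=5, arr[mid]=28 -> 28 < 29, search right half
lo=6, hi=6, mid=6, arr[mid]=29 -> Found target at index 6!

Binary search finds 29 at index 6 after 4 comparisons. The search repeatedly halves the search space by comparing with the middle element.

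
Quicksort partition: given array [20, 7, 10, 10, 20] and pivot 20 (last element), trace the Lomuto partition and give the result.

Lomuto partition with pivot = 20:

Initial array: [20, 7, 10, 10, 20]

arr[0]=20 <= 20: swap with position 0, array becomes [20, 7, 10, 10, 20]
arr[1]=7 <= 20: swap with position 1, array becomes [20, 7, 10, 10, 20]
arr[2]=10 <= 20: swap with position 2, array becomes [20, 7, 10, 10, 20]
arr[3]=10 <= 20: swap with position 3, array becomes [20, 7, 10, 10, 20]

Place pivot at position 4: [20, 7, 10, 10, 20]
Pivot position: 4

After partitioning with pivot 20, the array becomes [20, 7, 10, 10, 20]. The pivot is placed at index 4. All elements to the left of the pivot are <= 20, and all elements to the right are > 20.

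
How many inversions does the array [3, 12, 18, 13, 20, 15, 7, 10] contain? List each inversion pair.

Finding inversions in [3, 12, 18, 13, 20, 15, 7, 10]:

(1, 6): arr[1]=12 > arr[6]=7
(1, 7): arr[1]=12 > arr[7]=10
(2, 3): arr[2]=18 > arr[3]=13
(2, 5): arr[2]=18 > arr[5]=15
(2, 6): arr[2]=18 > arr[6]=7
(2, 7): arr[2]=18 > arr[7]=10
(3, 6): arr[3]=13 > arr[6]=7
(3, 7): arr[3]=13 > arr[7]=10
(4, 5): arr[4]=20 > arr[5]=15
(4, 6): arr[4]=20 > arr[6]=7
(4, 7): arr[4]=20 > arr[7]=10
(5, 6): arr[5]=15 > arr[6]=7
(5, 7): arr[5]=15 > arr[7]=10

Total inversions: 13

The array has 13 inversion(s): (1,6), (1,7), (2,3), (2,5), (2,6), (2,7), (3,6), (3,7), (4,5), (4,6), (4,7), (5,6), (5,7). Each pair (i,j) satisfies i < j and arr[i] > arr[j].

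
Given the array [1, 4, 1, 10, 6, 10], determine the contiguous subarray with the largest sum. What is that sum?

Using Kadane's algorithm on [1, 4, 1, 10, 6, 10]:

Scanning through the array:
Position 1 (value 4): max_ending_here = 5, max_so_far = 5
Position 2 (value 1): max_ending_here = 6, max_so_far = 6
Position 3 (value 10): max_ending_here = 16, max_so_far = 16
Position 4 (value 6): max_ending_here = 22, max_so_far = 22
Position 5 (value 10): max_ending_here = 32, max_so_far = 32

Maximum subarray: [1, 4, 1, 10, 6, 10]
Maximum sum: 32

The maximum subarray is [1, 4, 1, 10, 6, 10] with sum 32. This subarray runs from index 0 to index 5.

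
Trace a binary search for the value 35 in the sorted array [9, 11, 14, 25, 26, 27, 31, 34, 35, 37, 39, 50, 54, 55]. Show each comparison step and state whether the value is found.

Binary search for 35 in [9, 11, 14, 25, 26, 27, 31, 34, 35, 37, 39, 50, 54, 55]:

lo=0, hi=13, mid=6, arr[mid]=31 -> 31 < 35, search right half
lo=7, hi=13, mid=10, arr[mid]=39 -> 39 > 35, search left half
lo=7, hi=9, mid=8, arr[mid]=35 -> Found target at index 8!

Binary search finds 35 at index 8 after 3 comparisons. The search repeatedly halves the search space by comparing with the middle element.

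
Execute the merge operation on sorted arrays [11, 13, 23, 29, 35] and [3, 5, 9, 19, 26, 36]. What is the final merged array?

Merging process:

Compare 11 vs 3: take 3 from right. Merged: [3]
Compare 11 vs 5: take 5 from right. Merged: [3, 5]
Compare 11 vs 9: take 9 from right. Merged: [3, 5, 9]
Compare 11 vs 19: take 11 from left. Merged: [3, 5, 9, 11]
Compare 13 vs 19: take 13 from left. Merged: [3, 5, 9, 11, 13]
Compare 23 vs 19: take 19 from right. Merged: [3, 5, 9, 11, 13, 19]
Compare 23 vs 26: take 23 from left. Merged: [3, 5, 9, 11, 13, 19, 23]
Compare 29 vs 26: take 26 from right. Merged: [3, 5, 9, 11, 13, 19, 23, 26]
Compare 29 vs 36: take 29 from left. Merged: [3, 5, 9, 11, 13, 19, 23, 26, 29]
Compare 35 vs 36: take 35 from left. Merged: [3, 5, 9, 11, 13, 19, 23, 26, 29, 35]
Append remaining from right: [36]. Merged: [3, 5, 9, 11, 13, 19, 23, 26, 29, 35, 36]

Final merged array: [3, 5, 9, 11, 13, 19, 23, 26, 29, 35, 36]
Total comparisons: 10

The merged array is [3, 5, 9, 11, 13, 19, 23, 26, 29, 35, 36], requiring 10 comparisons. The merge step runs in O(n) time where n is the total number of elements.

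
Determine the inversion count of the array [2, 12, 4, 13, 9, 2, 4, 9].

Finding inversions in [2, 12, 4, 13, 9, 2, 4, 9]:

(1, 2): arr[1]=12 > arr[2]=4
(1, 4): arr[1]=12 > arr[4]=9
(1, 5): arr[1]=12 > arr[5]=2
(1, 6): arr[1]=12 > arr[6]=4
(1, 7): arr[1]=12 > arr[7]=9
(2, 5): arr[2]=4 > arr[5]=2
(3, 4): arr[3]=13 > arr[4]=9
(3, 5): arr[3]=13 > arr[5]=2
(3, 6): arr[3]=13 > arr[6]=4
(3, 7): arr[3]=13 > arr[7]=9
(4, 5): arr[4]=9 > arr[5]=2
(4, 6): arr[4]=9 > arr[6]=4

Total inversions: 12

The array has 12 inversion(s): (1,2), (1,4), (1,5), (1,6), (1,7), (2,5), (3,4), (3,5), (3,6), (3,7), (4,5), (4,6). Each pair (i,j) satisfies i < j and arr[i] > arr[j].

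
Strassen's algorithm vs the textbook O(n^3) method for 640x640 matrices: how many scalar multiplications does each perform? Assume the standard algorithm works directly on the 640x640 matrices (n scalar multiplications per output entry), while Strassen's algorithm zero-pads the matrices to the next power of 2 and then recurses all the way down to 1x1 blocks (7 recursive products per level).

Matrix multiplication for 640x640 matrices:

Strassen's algorithm requires power-of-2 dimensions. Pad 640x640 to 1024x1024 (next power of 2).

Standard algorithm: 640^3 = 262144000 multiplications
Strassen's algorithm: 7^(log2(1024)) = 7^10 = 282475249 multiplications
Difference: 262144000 - 282475249 = -20331249 (Strassen uses MORE here due to padding overhead — for small or just-over-power-of-2 n, padding can outweigh the per-level savings)

Standard: 262144000 multiplications (640^3). Strassen: 282475249 multiplications (7^10, after padding to 1024x1024). Strassen reduces 8 recursive multiplications to 7 at each level.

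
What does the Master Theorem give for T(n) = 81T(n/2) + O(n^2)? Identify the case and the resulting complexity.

Master Theorem for T(n) = 81T(n/2) + O(n^2):

a = 81, b = 2, c = 2
log_b(a) = log_2(81) = 6.3399

Case 1: c = 2 < log_2(81) = 6.3399
T(n) = O(n^(log_2 81))

For T(n) = 81T(n/2) + O(n^2): log_2(81) = 6.3399. This is Case 1 of the Master Theorem (c < log_b(a), work dominated by leaves), giving O(n^(log_2 81)).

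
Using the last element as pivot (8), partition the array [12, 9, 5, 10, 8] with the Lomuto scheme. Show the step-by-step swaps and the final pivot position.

Lomuto partition with pivot = 8:

Initial array: [12, 9, 5, 10, 8]

arr[0]=12 > 8: no swap
arr[1]=9 > 8: no swap
arr[2]=5 <= 8: swap with position 0, array becomes [5, 9, 12, 10, 8]
arr[3]=10 > 8: no swap

Place pivot at position 1: [5, 8, 12, 10, 9]
Pivot position: 1

After partitioning with pivot 8, the array becomes [5, 8, 12, 10, 9]. The pivot is placed at index 1. All elements to the left of the pivot are <= 8, and all elements to the right are > 8.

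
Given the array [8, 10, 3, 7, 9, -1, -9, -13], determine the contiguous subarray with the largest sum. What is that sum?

Using Kadane's algorithm on [8, 10, 3, 7, 9, -1, -9, -13]:

Scanning through the array:
Position 1 (value 10): max_ending_here = 18, max_so_far = 18
Position 2 (value 3): max_ending_here = 21, max_so_far = 21
Position 3 (value 7): max_ending_here = 28, max_so_far = 28
Position 4 (value 9): max_ending_here = 37, max_so_far = 37
Position 5 (value -1): max_ending_here = 36, max_so_far = 37
Position 6 (value -9): max_ending_here = 27, max_so_far = 37
Position 7 (value -13): max_ending_here = 14, max_so_far = 37

Maximum subarray: [8, 10, 3, 7, 9]
Maximum sum: 37

The maximum subarray is [8, 10, 3, 7, 9] with sum 37. This subarray runs from index 0 to index 4.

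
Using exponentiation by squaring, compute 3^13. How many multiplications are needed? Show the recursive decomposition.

Computing 3^13 by squaring (build up from 3^1; each line after the first costs one multiplication):

3^1 = 3
3^2 = (3^1)^2 = 3^2 = 9
3^3 = 3 * 3^2 = 3 * 9 = 27
3^6 = (3^3)^2 = 27^2 = 729
3^12 = (3^6)^2 = 729^2 = 531441
3^13 = 3 * 3^12 = 3 * 531441 = 1594323

Result: 1594323
Multiplications needed: 5 (5 lines after 3^1)

3^13 = 1594323. Using exponentiation by squaring, this requires 5 multiplications. The key idea: if the exponent is even, square the half-power; if odd, multiply by the base once.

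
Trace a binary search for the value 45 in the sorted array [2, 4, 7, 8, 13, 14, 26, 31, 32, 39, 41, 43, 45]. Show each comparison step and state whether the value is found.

Binary search for 45 in [2, 4, 7, 8, 13, 14, 26, 31, 32, 39, 41, 43, 45]:

lo=0, hi=12, mid=6, arr[mid]=26 -> 26 < 45, search right half
lo=7, hi=12, mid=9, arr[mid]=39 -> 39 < 45, search right half
lo=10, hi=12, mid=11, arr[mid]=43 -> 43 < 45, search right half
lo=12, hi=12, mid=12, arr[mid]=45 -> Found target at index 12!

Binary search finds 45 at index 12 after 4 comparisons. The search repeatedly halves the search space by comparing with the middle element.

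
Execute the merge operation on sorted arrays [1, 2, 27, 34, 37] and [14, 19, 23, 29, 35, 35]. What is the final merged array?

Merging process:

Compare 1 vs 14: take 1 from left. Merged: [1]
Compare 2 vs 14: take 2 from left. Merged: [1, 2]
Compare 27 vs 14: take 14 from right. Merged: [1, 2, 14]
Compare 27 vs 19: take 19 from right. Merged: [1, 2, 14, 19]
Compare 27 vs 23: take 23 from right. Merged: [1, 2, 14, 19, 23]
Compare 27 vs 29: take 27 from left. Merged: [1, 2, 14, 19, 23, 27]
Compare 34 vs 29: take 29 from right. Merged: [1, 2, 14, 19, 23, 27, 29]
Compare 34 vs 35: take 34 from left. Merged: [1, 2, 14, 19, 23, 27, 29, 34]
Compare 37 vs 35: take 35 from right. Merged: [1, 2, 14, 19, 23, 27, 29, 34, 35]
Compare 37 vs 35: take 35 from right. Merged: [1, 2, 14, 19, 23, 27, 29, 34, 35, 35]
Append remaining from left: [37]. Merged: [1, 2, 14, 19, 23, 27, 29, 34, 35, 35, 37]

Final merged array: [1, 2, 14, 19, 23, 27, 29, 34, 35, 35, 37]
Total comparisons: 10

The merged array is [1, 2, 14, 19, 23, 27, 29, 34, 35, 35, 37], requiring 10 comparisons. The merge step runs in O(n) time where n is the total number of elements.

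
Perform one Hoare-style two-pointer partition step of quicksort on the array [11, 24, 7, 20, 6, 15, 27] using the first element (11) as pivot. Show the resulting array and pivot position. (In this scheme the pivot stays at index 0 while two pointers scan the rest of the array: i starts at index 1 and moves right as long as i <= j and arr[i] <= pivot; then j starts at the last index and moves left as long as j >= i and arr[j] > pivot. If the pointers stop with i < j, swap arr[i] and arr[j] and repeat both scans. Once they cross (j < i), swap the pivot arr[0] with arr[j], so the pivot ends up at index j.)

Hoare-style two-pointer partition with pivot = 11:

Initial array: [11, 24, 7, 20, 6, 15, 27]

Pointers start at i = 1, j = 6.
i stops at index 1 (arr[1]=24 > 11), j stops at index 4 (arr[4]=6 <= 11): swap arr[1] and arr[4], array becomes [11, 6, 7, 20, 24, 15, 27]
i ends at 3, j ends at 2: the pointers have crossed (j < i), so scanning stops.

Swap pivot arr[0] with arr[2] to place pivot at position 2: [7, 6, 11, 20, 24, 15, 27]
Pivot position: 2

After partitioning with pivot 11, the array becomes [7, 6, 11, 20, 24, 15, 27]. The pivot is placed at index 2. All elements to the left of the pivot are <= 11, and all elements to the right are > 11.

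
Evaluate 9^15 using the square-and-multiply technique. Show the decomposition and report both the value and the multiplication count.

Computing 9^15 by squaring (build up from 9^1; each line after the first costs one multiplication):

9^1 = 9
9^2 = (9^1)^2 = 9^2 = 81
9^3 = 9 * 9^2 = 9 * 81 = 729
9^6 = (9^3)^2 = 729^2 = 531441
9^7 = 9 * 9^6 = 9 * 531441 = 4782969
9^14 = (9^7)^2 = 4782969^2 = 22876792454961
9^15 = 9 * 9^14 = 9 * 22876792454961 = 205891132094649

Result: 205891132094649
Multiplications needed: 6 (6 lines after 9^1)

9^15 = 205891132094649. Using exponentiation by squaring, this requires 6 multiplications. The key idea: if the exponent is even, square the half-power; if odd, multiply by the base once.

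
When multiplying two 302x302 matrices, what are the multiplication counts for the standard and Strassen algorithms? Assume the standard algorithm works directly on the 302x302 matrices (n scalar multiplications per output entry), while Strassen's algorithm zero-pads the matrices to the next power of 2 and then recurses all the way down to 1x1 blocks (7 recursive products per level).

Matrix multiplication for 302x302 matrices:

Strassen's algorithm requires power-of-2 dimensions. Pad 302x302 to 512x512 (next power of 2).

Standard algorithm: 302^3 = 27543608 multiplications
Strassen's algorithm: 7^(log2(512)) = 7^9 = 40353607 multiplications
Difference: 27543608 - 40353607 = -12809999 (Strassen uses MORE here due to padding overhead — for small or just-over-power-of-2 n, padding can outweigh the per-level savings)

Standard: 27543608 multiplications (302^3). Strassen: 40353607 multiplications (7^9, after padding to 512x512). Strassen reduces 8 recursive multiplications to 7 at each level.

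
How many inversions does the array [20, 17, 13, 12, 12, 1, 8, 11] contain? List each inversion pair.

Finding inversions in [20, 17, 13, 12, 12, 1, 8, 11]:

(0, 1): arr[0]=20 > arr[1]=17
(0, 2): arr[0]=20 > arr[2]=13
(0, 3): arr[0]=20 > arr[3]=12
(0, 4): arr[0]=20 > arr[4]=12
(0, 5): arr[0]=20 > arr[5]=1
(0, 6): arr[0]=20 > arr[6]=8
(0, 7): arr[0]=20 > arr[7]=11
(1, 2): arr[1]=17 > arr[2]=13
(1, 3): arr[1]=17 > arr[3]=12
(1, 4): arr[1]=17 > arr[4]=12
(1, 5): arr[1]=17 > arr[5]=1
(1, 6): arr[1]=17 > arr[6]=8
(1, 7): arr[1]=17 > arr[7]=11
(2, 3): arr[2]=13 > arr[3]=12
(2, 4): arr[2]=13 > arr[4]=12
(2, 5): arr[2]=13 > arr[5]=1
(2, 6): arr[2]=13 > arr[6]=8
(2, 7): arr[2]=13 > arr[7]=11
(3, 5): arr[3]=12 > arr[5]=1
(3, 6): arr[3]=12 > arr[6]=8
(3, 7): arr[3]=12 > arr[7]=11
(4, 5): arr[4]=12 > arr[5]=1
(4, 6): arr[4]=12 > arr[6]=8
(4, 7): arr[4]=12 > arr[7]=11

Total inversions: 24

The array has 24 inversion(s): (0,1), (0,2), (0,3), (0,4), (0,5), (0,6), (0,7), (1,2), (1,3), (1,4), (1,5), (1,6), (1,7), (2,3), (2,4), (2,5), (2,6), (2,7), (3,5), (3,6), (3,7), (4,5), (4,6), (4,7). Each pair (i,j) satisfies i < j and arr[i] > arr[j].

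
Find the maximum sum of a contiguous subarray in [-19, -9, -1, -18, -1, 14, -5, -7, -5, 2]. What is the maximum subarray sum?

Using Kadane's algorithm on [-19, -9, -1, -18, -1, 14, -5, -7, -5, 2]:

Scanning through the array:
Position 1 (value -9): max_ending_here = -9, max_so_far = -9
Position 2 (value -1): max_ending_here = -1, max_so_far = -1
Position 3 (value -18): max_ending_here = -18, max_so_far = -1
Position 4 (value -1): max_ending_here = -1, max_so_far = -1
Position 5 (value 14): max_ending_here = 14, max_so_far = 14
Position 6 (value -5): max_ending_here = 9, max_so_far = 14
Position 7 (value -7): max_ending_here = 2, max_so_far = 14
Position 8 (value -5): max_ending_here = -3, max_so_far = 14
Position 9 (value 2): max_ending_here = 2, max_so_far = 14

Maximum subarray: [14]
Maximum sum: 14

The maximum subarray is [14] with sum 14. This subarray runs from index 5 to index 5.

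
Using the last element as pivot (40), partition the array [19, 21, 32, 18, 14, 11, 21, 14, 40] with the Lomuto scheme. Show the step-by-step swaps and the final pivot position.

Lomuto partition with pivot = 40:

Initial array: [19, 21, 32, 18, 14, 11, 21, 14, 40]

arr[0]=19 <= 40: swap with position 0, array becomes [19, 21, 32, 18, 14, 11, 21, 14, 40]
arr[1]=21 <= 40: swap with position 1, array becomes [19, 21, 32, 18, 14, 11, 21, 14, 40]
arr[2]=32 <= 40: swap with position 2, array becomes [19, 21, 32, 18, 14, 11, 21, 14, 40]
arr[3]=18 <= 40: swap with position 3, array becomes [19, 21, 32, 18, 14, 11, 21, 14, 40]
arr[4]=14 <= 40: swap with position 4, array becomes [19, 21, 32, 18, 14, 11, 21, 14, 40]
arr[5]=11 <= 40: swap with position 5, array becomes [19, 21, 32, 18, 14, 11, 21, 14, 40]
arr[6]=21 <= 40: swap with position 6, array becomes [19, 21, 32, 18, 14, 11, 21, 14, 40]
arr[7]=14 <= 40: swap with position 7, array becomes [19, 21, 32, 18, 14, 11, 21, 14, 40]

Place pivot at position 8: [19, 21, 32, 18, 14, 11, 21, 14, 40]
Pivot position: 8

After partitioning with pivot 40, the array becomes [19, 21, 32, 18, 14, 11, 21, 14, 40]. The pivot is placed at index 8. All elements to the left of the pivot are <= 40, and all elements to the right are > 40.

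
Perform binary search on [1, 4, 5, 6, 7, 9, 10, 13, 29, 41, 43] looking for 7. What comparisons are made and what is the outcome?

Binary search for 7 in [1, 4, 5, 6, 7, 9, 10, 13, 29, 41, 43]:

lo=0, hi=10, mid=5, arr[mid]=9 -> 9 > 7, search left half
lo=0, hi=4, mid=2, arr[mid]=5 -> 5 < 7, search right half
lo=3, hi=4, mid=3, arr[mid]=6 -> 6 < 7, search right half
lo=4, hi=4, mid=4, arr[mid]=7 -> Found target at index 4!

Binary search finds 7 at index 4 after 4 comparisons. The search repeatedly halves the search space by comparing with the middle element.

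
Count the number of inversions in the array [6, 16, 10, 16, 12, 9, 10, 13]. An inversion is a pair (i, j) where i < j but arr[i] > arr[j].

Finding inversions in [6, 16, 10, 16, 12, 9, 10, 13]:

(1, 2): arr[1]=16 > arr[2]=10
(1, 4): arr[1]=16 > arr[4]=12
(1, 5): arr[1]=16 > arr[5]=9
(1, 6): arr[1]=16 > arr[6]=10
(1, 7): arr[1]=16 > arr[7]=13
(2, 5): arr[2]=10 > arr[5]=9
(3, 4): arr[3]=16 > arr[4]=12
(3, 5): arr[3]=16 > arr[5]=9
(3, 6): arr[3]=16 > arr[6]=10
(3, 7): arr[3]=16 > arr[7]=13
(4, 5): arr[4]=12 > arr[5]=9
(4, 6): arr[4]=12 > arr[6]=10

Total inversions: 12

The array has 12 inversion(s): (1,2), (1,4), (1,5), (1,6), (1,7), (2,5), (3,4), (3,5), (3,6), (3,7), (4,5), (4,6). Each pair (i,j) satisfies i < j and arr[i] > arr[j].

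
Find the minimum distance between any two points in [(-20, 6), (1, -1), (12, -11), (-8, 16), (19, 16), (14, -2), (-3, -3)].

Computing all pairwise distances among 7 points:

d((-20, 6), (1, -1)) = 22.1359
d((-20, 6), (12, -11)) = 36.2353
d((-20, 6), (-8, 16)) = 15.6205
d((-20, 6), (19, 16)) = 40.2616
d((-20, 6), (14, -2)) = 34.9285
d((-20, 6), (-3, -3)) = 19.2354
d((1, -1), (12, -11)) = 14.8661
d((1, -1), (-8, 16)) = 19.2354
d((1, -1), (19, 16)) = 24.7588
d((1, -1), (14, -2)) = 13.0384
d((1, -1), (-3, -3)) = 4.4721 <-- minimum
d((12, -11), (-8, 16)) = 33.6006
d((12, -11), (19, 16)) = 27.8927
d((12, -11), (14, -2)) = 9.2195
d((12, -11), (-3, -3)) = 17.0
d((-8, 16), (19, 16)) = 27.0
d((-8, 16), (14, -2)) = 28.4253
d((-8, 16), (-3, -3)) = 19.6469
d((19, 16), (14, -2)) = 18.6815
d((19, 16), (-3, -3)) = 29.0689
d((14, -2), (-3, -3)) = 17.0294

Closest pair: (1, -1) and (-3, -3) with distance 4.4721

The closest pair is (1, -1) and (-3, -3) with Euclidean distance 4.4721. For 7 points, brute-force pairwise comparison is shown above. For large n, the divide-and-conquer algorithm (sort by x, recurse on halves, check the dividing strip) achieves O(n log n).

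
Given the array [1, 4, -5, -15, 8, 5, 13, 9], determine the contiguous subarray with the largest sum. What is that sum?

Using Kadane's algorithm on [1, 4, -5, -15, 8, 5, 13, 9]:

Scanning through the array:
Position 1 (value 4): max_ending_here = 5, max_so_far = 5
Position 2 (value -5): max_ending_here = 0, max_so_far = 5
Position 3 (value -15): max_ending_here = -15, max_so_far = 5
Position 4 (value 8): max_ending_here = 8, max_so_far = 8
Position 5 (value 5): max_ending_here = 13, max_so_far = 13
Position 6 (value 13): max_ending_here = 26, max_so_far = 26
Position 7 (value 9): max_ending_here = 35, max_so_far = 35

Maximum subarray: [8, 5, 13, 9]
Maximum sum: 35

The maximum subarray is [8, 5, 13, 9] with sum 35. This subarray runs from index 4 to index 7.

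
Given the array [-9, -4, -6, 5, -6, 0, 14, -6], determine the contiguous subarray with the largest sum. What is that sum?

Using Kadane's algorithm on [-9, -4, -6, 5, -6, 0, 14, -6]:

Scanning through the array:
Position 1 (value -4): max_ending_here = -4, max_so_far = -4
Position 2 (value -6): max_ending_here = -6, max_so_far = -4
Position 3 (value 5): max_ending_here = 5, max_so_far = 5
Position 4 (value -6): max_ending_here = -1, max_so_far = 5
Position 5 (value 0): max_ending_here = 0, max_so_far = 5
Position 6 (value 14): max_ending_here = 14, max_so_far = 14
Position 7 (value -6): max_ending_here = 8, max_so_far = 14

Maximum subarray: [0, 14]
Maximum sum: 14

The maximum subarray is [0, 14] with sum 14. This subarray runs from index 5 to index 6.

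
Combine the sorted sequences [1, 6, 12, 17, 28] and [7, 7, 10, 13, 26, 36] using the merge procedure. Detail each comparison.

Merging process:

Compare 1 vs 7: take 1 from left. Merged: [1]
Compare 6 vs 7: take 6 from left. Merged: [1, 6]
Compare 12 vs 7: take 7 from right. Merged: [1, 6, 7]
Compare 12 vs 7: take 7 from right. Merged: [1, 6, 7, 7]
Compare 12 vs 10: take 10 from right. Merged: [1, 6, 7, 7, 10]
Compare 12 vs 13: take 12 from left. Merged: [1, 6, 7, 7, 10, 12]
Compare 17 vs 13: take 13 from right. Merged: [1, 6, 7, 7, 10, 12, 13]
Compare 17 vs 26: take 17 from left. Merged: [1, 6, 7, 7, 10, 12, 13, 17]
Compare 28 vs 26: take 26 from right. Merged: [1, 6, 7, 7, 10, 12, 13, 17, 26]
Compare 28 vs 36: take 28 from left. Merged: [1, 6, 7, 7, 10, 12, 13, 17, 26, 28]
Append remaining from right: [36]. Merged: [1, 6, 7, 7, 10, 12, 13, 17, 26, 28, 36]

Final merged array: [1, 6, 7, 7, 10, 12, 13, 17, 26, 28, 36]
Total comparisons: 10

The merged array is [1, 6, 7, 7, 10, 12, 13, 17, 26, 28, 36], requiring 10 comparisons. The merge step runs in O(n) time where n is the total number of elements.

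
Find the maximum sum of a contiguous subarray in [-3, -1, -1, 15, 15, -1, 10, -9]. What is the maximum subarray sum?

Using Kadane's algorithm on [-3, -1, -1, 15, 15, -1, 10, -9]:

Scanning through the array:
Position 1 (value -1): max_ending_here = -1, max_so_far = -1
Position 2 (value -1): max_ending_here = -1, max_so_far = -1
Position 3 (value 15): max_ending_here = 15, max_so_far = 15
Position 4 (value 15): max_ending_here = 30, max_so_far = 30
Position 5 (value -1): max_ending_here = 29, max_so_far = 30
Position 6 (value 10): max_ending_here = 39, max_so_far = 39
Position 7 (value -9): max_ending_here = 30, max_so_far = 39

Maximum subarray: [15, 15, -1, 10]
Maximum sum: 39

The maximum subarray is [15, 15, -1, 10] with sum 39. This subarray runs from index 3 to index 6.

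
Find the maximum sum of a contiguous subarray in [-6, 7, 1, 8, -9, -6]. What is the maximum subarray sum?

Using Kadane's algorithm on [-6, 7, 1, 8, -9, -6]:

Scanning through the array:
Position 1 (value 7): max_ending_here = 7, max_so_far = 7
Position 2 (value 1): max_ending_here = 8, max_so_far = 8
Position 3 (value 8): max_ending_here = 16, max_so_far = 16
Position 4 (value -9): max_ending_here = 7, max_so_far = 16
Position 5 (value -6): max_ending_here = 1, max_so_far = 16

Maximum subarray: [7, 1, 8]
Maximum sum: 16

The maximum subarray is [7, 1, 8] with sum 16. This subarray runs from index 1 to index 3.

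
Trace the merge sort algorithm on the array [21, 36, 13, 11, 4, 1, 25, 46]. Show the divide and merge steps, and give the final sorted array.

Merge sort trace:

Split: [21, 36, 13, 11, 4, 1, 25, 46] -> [21, 36, 13, 11] and [4, 1, 25, 46]
  Split: [21, 36, 13, 11] -> [21, 36] and [13, 11]
    Split: [21, 36] -> [21] and [36]
    Merge: [21] + [36] -> [21, 36]
    Split: [13, 11] -> [13] and [11]
    Merge: [13] + [11] -> [11, 13]
  Merge: [21, 36] + [11, 13] -> [11, 13, 21, 36]
  Split: [4, 1, 25, 46] -> [4, 1] and [25, 46]
    Split: [4, 1] -> [4] and [1]
    Merge: [4] + [1] -> [1, 4]
    Split: [25, 46] -> [25] and [46]
    Merge: [25] + [46] -> [25, 46]
  Merge: [1, 4] + [25, 46] -> [1, 4, 25, 46]
Merge: [11, 13, 21, 36] + [1, 4, 25, 46] -> [1, 4, 11, 13, 21, 25, 36, 46]

Final sorted array: [1, 4, 11, 13, 21, 25, 36, 46]

The merge sort proceeds by recursively splitting the array and merging sorted halves.
After all merges, the sorted array is [1, 4, 11, 13, 21, 25, 36, 46].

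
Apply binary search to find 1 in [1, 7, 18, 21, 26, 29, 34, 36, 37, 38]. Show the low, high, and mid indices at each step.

Binary search for 1 in [1, 7, 18, 21, 26, 29, 34, 36, 37, 38]:

lo=0, hi=9, mid=4, arr[mid]=26 -> 26 > 1, search left half
lo=0, hi=3, mid=1, arr[mid]=7 -> 7 > 1, search left half
lo=0, hi=0, mid=0, arr[mid]=1 -> Found target at index 0!

Binary search finds 1 at index 0 after 3 comparisons. The search repeatedly halves the search space by comparing with the middle element.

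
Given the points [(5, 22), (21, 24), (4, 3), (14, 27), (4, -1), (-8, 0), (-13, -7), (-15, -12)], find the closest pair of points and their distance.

Computing all pairwise distances among 8 points:

d((5, 22), (21, 24)) = 16.1245
d((5, 22), (4, 3)) = 19.0263
d((5, 22), (14, 27)) = 10.2956
d((5, 22), (4, -1)) = 23.0217
d((5, 22), (-8, 0)) = 25.5539
d((5, 22), (-13, -7)) = 34.1321
d((5, 22), (-15, -12)) = 39.4462
d((21, 24), (4, 3)) = 27.0185
d((21, 24), (14, 27)) = 7.6158
d((21, 24), (4, -1)) = 30.2324
d((21, 24), (-8, 0)) = 37.6431
d((21, 24), (-13, -7)) = 46.0109
d((21, 24), (-15, -12)) = 50.9117
d((4, 3), (14, 27)) = 26.0
d((4, 3), (4, -1)) = 4.0 <-- minimum
d((4, 3), (-8, 0)) = 12.3693
d((4, 3), (-13, -7)) = 19.7231
d((4, 3), (-15, -12)) = 24.2074
d((14, 27), (4, -1)) = 29.7321
d((14, 27), (-8, 0)) = 34.8281
d((14, 27), (-13, -7)) = 43.4166
d((14, 27), (-15, -12)) = 48.6004
d((4, -1), (-8, 0)) = 12.0416
d((4, -1), (-13, -7)) = 18.0278
d((4, -1), (-15, -12)) = 21.9545
d((-8, 0), (-13, -7)) = 8.6023
d((-8, 0), (-15, -12)) = 13.8924
d((-13, -7), (-15, -12)) = 5.3852

Closest pair: (4, 3) and (4, -1) with distance 4.0

The closest pair is (4, 3) and (4, -1) with Euclidean distance 4.0. For 8 points, brute-force pairwise comparison is shown above. For large n, the divide-and-conquer algorithm (sort by x, recurse on halves, check the dividing strip) achieves O(n log n).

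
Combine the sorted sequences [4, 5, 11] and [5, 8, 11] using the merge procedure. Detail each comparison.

Merging process:

Compare 4 vs 5: take 4 from left. Merged: [4]
Compare 5 vs 5: take 5 from left. Merged: [4, 5]
Compare 11 vs 5: take 5 from right. Merged: [4, 5, 5]
Compare 11 vs 8: take 8 from right. Merged: [4, 5, 5, 8]
Compare 11 vs 11: take 11 from left. Merged: [4, 5, 5, 8, 11]
Append remaining from right: [11]. Merged: [4, 5, 5, 8, 11, 11]

Final merged array: [4, 5, 5, 8, 11, 11]
Total comparisons: 5

The merged array is [4, 5, 5, 8, 11, 11], requiring 5 comparisons. The merge step runs in O(n) time where n is the total number of elements.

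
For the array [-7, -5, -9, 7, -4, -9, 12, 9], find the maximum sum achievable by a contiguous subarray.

Using Kadane's algorithm on [-7, -5, -9, 7, -4, -9, 12, 9]:

Scanning through the array:
Position 1 (value -5): max_ending_here = -5, max_so_far = -5
Position 2 (value -9): max_ending_here = -9, max_so_far = -5
Position 3 (value 7): max_ending_here = 7, max_so_far = 7
Position 4 (value -4): max_ending_here = 3, max_so_far = 7
Position 5 (value -9): max_ending_here = -6, max_so_far = 7
Position 6 (value 12): max_ending_here = 12, max_so_far = 12
Position 7 (value 9): max_ending_here = 21, max_so_far = 21

Maximum subarray: [12, 9]
Maximum sum: 21

The maximum subarray is [12, 9] with sum 21. This subarray runs from index 6 to index 7.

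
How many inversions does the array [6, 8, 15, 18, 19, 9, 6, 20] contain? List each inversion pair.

Finding inversions in [6, 8, 15, 18, 19, 9, 6, 20]:

(1, 6): arr[1]=8 > arr[6]=6
(2, 5): arr[2]=15 > arr[5]=9
(2, 6): arr[2]=15 > arr[6]=6
(3, 5): arr[3]=18 > arr[5]=9
(3, 6): arr[3]=18 > arr[6]=6
(4, 5): arr[4]=19 > arr[5]=9
(4, 6): arr[4]=19 > arr[6]=6
(5, 6): arr[5]=9 > arr[6]=6

Total inversions: 8

The array has 8 inversion(s): (1,6), (2,5), (2,6), (3,5), (3,6), (4,5), (4,6), (5,6). Each pair (i,j) satisfies i < j and arr[i] > arr[j].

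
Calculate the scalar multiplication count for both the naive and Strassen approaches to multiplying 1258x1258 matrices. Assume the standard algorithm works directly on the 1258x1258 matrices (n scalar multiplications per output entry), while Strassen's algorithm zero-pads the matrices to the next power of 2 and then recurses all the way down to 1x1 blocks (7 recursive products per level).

Matrix multiplication for 1258x1258 matrices:

Strassen's algorithm requires power-of-2 dimensions. Pad 1258x1258 to 2048x2048 (next power of 2).

Standard algorithm: 1258^3 = 1990865512 multiplications
Strassen's algorithm: 7^(log2(2048)) = 7^11 = 1977326743 multiplications
Savings: 1990865512 - 1977326743 = 13538769 multiplications

Standard: 1990865512 multiplications (1258^3). Strassen: 1977326743 multiplications (7^11, after padding to 2048x2048). Strassen reduces 8 recursive multiplications to 7 at each level.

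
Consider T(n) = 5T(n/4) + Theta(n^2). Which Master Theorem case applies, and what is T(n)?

Master Theorem for T(n) = 5T(n/4) + O(n^2):

a = 5, b = 4, c = 2
log_b(a) = log_4(5) = 1.1610

Case 3: c = 2 > log_4(5) = 1.1610
T(n) = O(n^2) = O(n^2)

For T(n) = 5T(n/4) + O(n^2): log_4(5) = 1.1610. This is Case 3 of the Master Theorem (c > log_b(a), work dominated by root), giving O(n^2).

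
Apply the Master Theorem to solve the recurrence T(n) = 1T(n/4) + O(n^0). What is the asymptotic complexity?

Master Theorem for T(n) = 1T(n/4) + O(n^0):

a = 1, b = 4, c = 0
log_b(a) = log_4(1) = 0.0000

Case 2: c = 0 = log_4(1) = 0.0000
T(n) = O(n^0 log n) = O(log n)

For T(n) = 1T(n/4) + O(n^0): log_4(1) = 0.0000. This is Case 2 of the Master Theorem (c = log_b(a), equal work at all levels), giving O(log n).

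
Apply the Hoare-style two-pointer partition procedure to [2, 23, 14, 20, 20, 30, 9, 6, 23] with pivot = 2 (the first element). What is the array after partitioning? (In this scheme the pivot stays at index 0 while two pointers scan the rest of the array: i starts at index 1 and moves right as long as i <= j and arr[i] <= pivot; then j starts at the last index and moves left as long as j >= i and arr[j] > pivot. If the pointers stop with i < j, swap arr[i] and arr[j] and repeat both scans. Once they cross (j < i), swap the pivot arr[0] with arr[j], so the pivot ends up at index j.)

Hoare-style two-pointer partition with pivot = 2:

Initial array: [2, 23, 14, 20, 20, 30, 9, 6, 23]

Pointers start at i = 1, j = 8.
i ends at 1, j ends at 0: the pointers have crossed (j < i), so scanning stops.

j = 0, so swapping arr[0] with arr[j] leaves the pivot at position 0: [2, 23, 14, 20, 20, 30, 9, 6, 23]
Pivot position: 0

After partitioning with pivot 2, the array becomes [2, 23, 14, 20, 20, 30, 9, 6, 23]. The pivot is placed at index 0. All elements to the left of the pivot are <= 2, and all elements to the right are > 2.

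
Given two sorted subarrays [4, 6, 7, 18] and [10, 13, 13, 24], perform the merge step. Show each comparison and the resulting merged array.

Merging process:

Compare 4 vs 10: take 4 from left. Merged: [4]
Compare 6 vs 10: take 6 from left. Merged: [4, 6]
Compare 7 vs 10: take 7 from left. Merged: [4, 6, 7]
Compare 18 vs 10: take 10 from right. Merged: [4, 6, 7, 10]
Compare 18 vs 13: take 13 from right. Merged: [4, 6, 7, 10, 13]
Compare 18 vs 13: take 13 from right. Merged: [4, 6, 7, 10, 13, 13]
Compare 18 vs 24: take 18 from left. Merged: [4, 6, 7, 10, 13, 13, 18]
Append remaining from right: [24]. Merged: [4, 6, 7, 10, 13, 13, 18, 24]

Final merged array: [4, 6, 7, 10, 13, 13, 18, 24]
Total comparisons: 7

The merged array is [4, 6, 7, 10, 13, 13, 18, 24], requiring 7 comparisons. The merge step runs in O(n) time where n is the total number of elements.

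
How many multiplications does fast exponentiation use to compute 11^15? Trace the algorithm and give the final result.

Computing 11^15 by squaring (build up from 11^1; each line after the first costs one multiplication):

11^1 = 11
11^2 = (11^1)^2 = 11^2 = 121
11^3 = 11 * 11^2 = 11 * 121 = 1331
11^6 = (11^3)^2 = 1331^2 = 1771561
11^7 = 11 * 11^6 = 11 * 1771561 = 19487171
11^14 = (11^7)^2 = 19487171^2 = 379749833583241
11^15 = 11 * 11^14 = 11 * 379749833583241 = 4177248169415651

Result: 4177248169415651
Multiplications needed: 6 (6 lines after 11^1)

11^15 = 4177248169415651. Using exponentiation by squaring, this requires 6 multiplications. The key idea: if the exponent is even, square the half-power; if odd, multiply by the base once.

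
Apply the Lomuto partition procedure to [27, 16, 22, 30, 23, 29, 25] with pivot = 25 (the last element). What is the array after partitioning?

Lomuto partition with pivot = 25:

Initial array: [27, 16, 22, 30, 23, 29, 25]

arr[0]=27 > 25: no swap
arr[1]=16 <= 25: swap with position 0, array becomes [16, 27, 22, 30, 23, 29, 25]
arr[2]=22 <= 25: swap with position 1, array becomes [16, 22, 27, 30, 23, 29, 25]
arr[3]=30 > 25: no swap
arr[4]=23 <= 25: swap with position 2, array becomes [16, 22, 23, 30, 27, 29, 25]
arr[5]=29 > 25: no swap

Place pivot at position 3: [16, 22, 23, 25, 27, 29, 30]
Pivot position: 3

After partitioning with pivot 25, the array becomes [16, 22, 23, 25, 27, 29, 30]. The pivot is placed at index 3. All elements to the left of the pivot are <= 25, and all elements to the right are > 25.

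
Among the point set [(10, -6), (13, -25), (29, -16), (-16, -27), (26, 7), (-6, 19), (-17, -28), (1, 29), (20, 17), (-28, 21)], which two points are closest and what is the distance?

Computing all pairwise distances among 10 points:

d((10, -6), (13, -25)) = 19.2354
d((10, -6), (29, -16)) = 21.4709
d((10, -6), (-16, -27)) = 33.4215
d((10, -6), (26, 7)) = 20.6155
d((10, -6), (-6, 19)) = 29.6816
d((10, -6), (-17, -28)) = 34.8281
d((10, -6), (1, 29)) = 36.1386
d((10, -6), (20, 17)) = 25.0799
d((10, -6), (-28, 21)) = 46.6154
d((13, -25), (29, -16)) = 18.3576
d((13, -25), (-16, -27)) = 29.0689
d((13, -25), (26, 7)) = 34.5398
d((13, -25), (-6, 19)) = 47.927
d((13, -25), (-17, -28)) = 30.1496
d((13, -25), (1, 29)) = 55.3173
d((13, -25), (20, 17)) = 42.5793
d((13, -25), (-28, 21)) = 61.6198
d((29, -16), (-16, -27)) = 46.3249
d((29, -16), (26, 7)) = 23.1948
d((29, -16), (-6, 19)) = 49.4975
d((29, -16), (-17, -28)) = 47.5395
d((29, -16), (1, 29)) = 53.0
d((29, -16), (20, 17)) = 34.2053
d((29, -16), (-28, 21)) = 67.9559
d((-16, -27), (26, 7)) = 54.037
d((-16, -27), (-6, 19)) = 47.0744
d((-16, -27), (-17, -28)) = 1.4142 <-- minimum
d((-16, -27), (1, 29)) = 58.5235
d((-16, -27), (20, 17)) = 56.8507
d((-16, -27), (-28, 21)) = 49.4773
d((26, 7), (-6, 19)) = 34.176
d((26, 7), (-17, -28)) = 55.4437
d((26, 7), (1, 29)) = 33.3017
d((26, 7), (20, 17)) = 11.6619
d((26, 7), (-28, 21)) = 55.7853
d((-6, 19), (-17, -28)) = 48.2701
d((-6, 19), (1, 29)) = 12.2066
d((-6, 19), (20, 17)) = 26.0768
d((-6, 19), (-28, 21)) = 22.0907
d((-17, -28), (1, 29)) = 59.7746
d((-17, -28), (20, 17)) = 58.258
d((-17, -28), (-28, 21)) = 50.2195
d((1, 29), (20, 17)) = 22.4722
d((1, 29), (-28, 21)) = 30.0832
d((20, 17), (-28, 21)) = 48.1664

Closest pair: (-16, -27) and (-17, -28) with distance 1.4142

The closest pair is (-16, -27) and (-17, -28) with Euclidean distance 1.4142. For 10 points, brute-force pairwise comparison is shown above. For large n, the divide-and-conquer algorithm (sort by x, recurse on halves, check the dividing strip) achieves O(n log n).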